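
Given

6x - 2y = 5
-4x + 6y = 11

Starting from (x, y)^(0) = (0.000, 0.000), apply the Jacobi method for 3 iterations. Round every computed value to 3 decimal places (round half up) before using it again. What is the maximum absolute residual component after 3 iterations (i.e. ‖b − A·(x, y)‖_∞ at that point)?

0.812

Iteration 1:
  x = (5 - (-2)·0.000) / (6) = 0.833
  y = (11 - (-4)·0.000) / (6) = 1.833
Iteration 2:
  x = (5 - (-2)·1.833) / (6) = 1.444
  y = (11 - (-4)·0.833) / (6) = 2.389
Iteration 3:
  x = (5 - (-2)·2.389) / (6) = 1.630
  y = (11 - (-4)·1.444) / (6) = 2.796
Residual b − A·x = (0.812, 0.744); ∞-norm = 0.812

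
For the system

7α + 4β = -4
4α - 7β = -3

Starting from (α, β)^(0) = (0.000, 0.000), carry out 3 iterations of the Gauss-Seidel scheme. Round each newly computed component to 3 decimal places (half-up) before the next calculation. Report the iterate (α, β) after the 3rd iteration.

(-0.611, 0.079)

Iteration 1:
  α = (-4 - (4)·0.000) / (7) = -0.571
  β = (-3 - (4)·-0.571) / (-7) = 0.102
Iteration 2:
  α = (-4 - (4)·0.102) / (7) = -0.630
  β = (-3 - (4)·-0.630) / (-7) = 0.069
Iteration 3:
  α = (-4 - (4)·0.069) / (7) = -0.611
  β = (-3 - (4)·-0.611) / (-7) = 0.079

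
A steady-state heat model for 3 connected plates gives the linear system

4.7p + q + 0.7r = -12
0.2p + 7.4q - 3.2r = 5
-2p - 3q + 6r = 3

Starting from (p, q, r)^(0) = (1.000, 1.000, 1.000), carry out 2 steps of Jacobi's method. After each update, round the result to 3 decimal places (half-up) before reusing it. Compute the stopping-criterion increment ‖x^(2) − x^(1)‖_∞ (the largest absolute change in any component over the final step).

Iteration 1:
  p = (-12 - (1)·1.000 - (0.7)·1.000) / (4.7) = -2.915
  q = (5 - (0.2)·1.000 - (-3.2)·1.000) / (7.4) = 1.081
  r = (3 - (-2)·1.000 - (-3)·1.000) / (6) = 1.333
Iteration 2:
  p = (-12 - (1)·1.081 - (0.7)·1.333) / (4.7) = -2.982
  q = (5 - (0.2)·-2.915 - (-3.2)·1.333) / (7.4) = 1.331
  r = (3 - (-2)·-2.915 - (-3)·1.081) / (6) = 0.069
Change: (-0.067, 0.250, -1.264) → max |·| = 1.264

1.264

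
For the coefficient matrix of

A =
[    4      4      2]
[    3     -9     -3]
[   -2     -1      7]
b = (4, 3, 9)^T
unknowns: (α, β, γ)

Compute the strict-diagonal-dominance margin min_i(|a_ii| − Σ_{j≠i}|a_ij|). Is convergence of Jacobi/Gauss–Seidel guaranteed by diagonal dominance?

-2

row 1: |4| − (4+2) = -2
row 2: |-9| − (3+3) = 3
row 3: |7| − (2+1) = 4
minimum over rows = -2 → not strictly diagonally dominant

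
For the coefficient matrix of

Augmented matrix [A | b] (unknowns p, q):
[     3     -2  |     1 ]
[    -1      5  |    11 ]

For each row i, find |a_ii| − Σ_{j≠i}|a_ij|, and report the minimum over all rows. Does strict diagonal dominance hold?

row 1: |3| − (2) = 1
row 2: |5| − (1) = 4
minimum over rows = 1 → strictly diagonally dominant (convergence guaranteed)

1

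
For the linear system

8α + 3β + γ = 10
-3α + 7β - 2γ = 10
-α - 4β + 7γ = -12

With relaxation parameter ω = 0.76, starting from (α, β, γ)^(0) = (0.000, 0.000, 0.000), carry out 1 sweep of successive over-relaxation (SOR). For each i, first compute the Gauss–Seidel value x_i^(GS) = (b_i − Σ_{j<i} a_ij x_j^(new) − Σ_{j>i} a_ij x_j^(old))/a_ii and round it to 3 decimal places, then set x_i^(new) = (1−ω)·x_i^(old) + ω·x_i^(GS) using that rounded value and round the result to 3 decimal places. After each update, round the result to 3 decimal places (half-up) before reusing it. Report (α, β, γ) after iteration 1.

Iteration 1:
  α: GS value = (10 - (3)·0.000 - (1)·0.000) / (8) = 1.250;  α ← (1−ω)·0.000 + ω·1.250 = 0.950
  β: GS value = (10 - (-3)·0.950 - (-2)·0.000) / (7) = 1.836;  β ← (1−ω)·0.000 + ω·1.836 = 1.395
  γ: GS value = (-12 - (-1)·0.950 - (-4)·1.395) / (7) = -0.781;  γ ← (1−ω)·0.000 + ω·-0.781 = -0.594

(0.950, 1.395, -0.594)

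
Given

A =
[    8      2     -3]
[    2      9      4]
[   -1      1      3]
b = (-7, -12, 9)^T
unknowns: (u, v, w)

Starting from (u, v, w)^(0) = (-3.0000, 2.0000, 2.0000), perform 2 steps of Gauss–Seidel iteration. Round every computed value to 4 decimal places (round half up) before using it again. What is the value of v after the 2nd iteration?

-3.0945

Iteration 1:
  u = (-7 - (2)·2.0000 - (-3)·2.0000) / (8) = -0.6250
  v = (-12 - (2)·-0.6250 - (4)·2.0000) / (9) = -2.0833
  w = (9 - (-1)·-0.6250 - (1)·-2.0833) / (3) = 3.4861
Iteration 2:
  u = (-7 - (2)·-2.0833 - (-3)·3.4861) / (8) = 0.9531
  v = (-12 - (2)·0.9531 - (4)·3.4861) / (9) = -3.0945
  w = (9 - (-1)·0.9531 - (1)·-3.0945) / (3) = 4.3492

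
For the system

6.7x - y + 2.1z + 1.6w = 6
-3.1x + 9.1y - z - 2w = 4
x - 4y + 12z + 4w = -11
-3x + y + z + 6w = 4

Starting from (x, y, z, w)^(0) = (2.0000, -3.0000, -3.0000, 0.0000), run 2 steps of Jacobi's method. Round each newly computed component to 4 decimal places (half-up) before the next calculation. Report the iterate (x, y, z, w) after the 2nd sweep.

(1.0298, 1.2696, -1.6575, 1.5761)

Iteration 1:
  x = (6 - (-1)·-3.0000 - (2.1)·-3.0000 - (1.6)·0.0000) / (6.7) = 1.3881
  y = (4 - (-3.1)·2.0000 - (-1)·-3.0000 - (-2)·0.0000) / (9.1) = 0.7912
  z = (-11 - (1)·2.0000 - (-4)·-3.0000 - (4)·0.0000) / (12) = -2.0833
  w = (4 - (-3)·2.0000 - (1)·-3.0000 - (1)·-3.0000) / (6) = 2.6667
Iteration 2:
  x = (6 - (-1)·0.7912 - (2.1)·-2.0833 - (1.6)·2.6667) / (6.7) = 1.0298
  y = (4 - (-3.1)·1.3881 - (-1)·-2.0833 - (-2)·2.6667) / (9.1) = 1.2696
  z = (-11 - (1)·1.3881 - (-4)·0.7912 - (4)·2.6667) / (12) = -1.6575
  w = (4 - (-3)·1.3881 - (1)·0.7912 - (1)·-2.0833) / (6) = 1.5761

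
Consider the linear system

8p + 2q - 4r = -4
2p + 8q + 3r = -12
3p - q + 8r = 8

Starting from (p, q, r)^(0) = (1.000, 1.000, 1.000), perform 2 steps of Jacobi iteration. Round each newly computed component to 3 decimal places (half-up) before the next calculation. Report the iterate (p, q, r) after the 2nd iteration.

(0.406, -1.719, 0.828)

Iteration 1:
  p = (-4 - (2)·1.000 - (-4)·1.000) / (8) = -0.250
  q = (-12 - (2)·1.000 - (3)·1.000) / (8) = -2.125
  r = (8 - (3)·1.000 - (-1)·1.000) / (8) = 0.750
Iteration 2:
  p = (-4 - (2)·-2.125 - (-4)·0.750) / (8) = 0.406
  q = (-12 - (2)·-0.250 - (3)·0.750) / (8) = -1.719
  r = (8 - (3)·-0.250 - (-1)·-2.125) / (8) = 0.828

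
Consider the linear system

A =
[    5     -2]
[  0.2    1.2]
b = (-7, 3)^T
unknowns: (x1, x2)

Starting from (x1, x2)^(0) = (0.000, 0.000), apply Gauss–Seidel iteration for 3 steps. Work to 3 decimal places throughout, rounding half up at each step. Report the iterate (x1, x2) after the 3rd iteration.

(-0.380, 2.563)

Iteration 1:
  x1 = (-7 - (-2)·0.000) / (5) = -1.400
  x2 = (3 - (0.2)·-1.400) / (1.2) = 2.733
Iteration 2:
  x1 = (-7 - (-2)·2.733) / (5) = -0.307
  x2 = (3 - (0.2)·-0.307) / (1.2) = 2.551
Iteration 3:
  x1 = (-7 - (-2)·2.551) / (5) = -0.380
  x2 = (3 - (0.2)·-0.380) / (1.2) = 2.563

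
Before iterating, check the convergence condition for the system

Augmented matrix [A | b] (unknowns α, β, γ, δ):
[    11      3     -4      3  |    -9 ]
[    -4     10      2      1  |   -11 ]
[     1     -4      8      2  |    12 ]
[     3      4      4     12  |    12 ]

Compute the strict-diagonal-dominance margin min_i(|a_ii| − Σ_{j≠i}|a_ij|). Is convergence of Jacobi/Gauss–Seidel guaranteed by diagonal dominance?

row 1: |11| − (3+4+3) = 1
row 2: |10| − (4+2+1) = 3
row 3: |8| − (1+4+2) = 1
row 4: |12| − (3+4+4) = 1
minimum over rows = 1 → strictly diagonally dominant (convergence guaranteed)

1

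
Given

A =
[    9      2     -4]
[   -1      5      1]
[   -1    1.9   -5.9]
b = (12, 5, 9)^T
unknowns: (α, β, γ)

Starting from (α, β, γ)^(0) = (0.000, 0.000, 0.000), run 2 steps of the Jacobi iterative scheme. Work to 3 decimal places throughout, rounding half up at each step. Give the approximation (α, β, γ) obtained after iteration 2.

(0.433, 1.572, -1.429)

Iteration 1:
  α = (12 - (2)·0.000 - (-4)·0.000) / (9) = 1.333
  β = (5 - (-1)·0.000 - (1)·0.000) / (5) = 1.000
  γ = (9 - (-1)·0.000 - (1.9)·0.000) / (-5.9) = -1.525
Iteration 2:
  α = (12 - (2)·1.000 - (-4)·-1.525) / (9) = 0.433
  β = (5 - (-1)·1.333 - (1)·-1.525) / (5) = 1.572
  γ = (9 - (-1)·1.333 - (1.9)·1.000) / (-5.9) = -1.429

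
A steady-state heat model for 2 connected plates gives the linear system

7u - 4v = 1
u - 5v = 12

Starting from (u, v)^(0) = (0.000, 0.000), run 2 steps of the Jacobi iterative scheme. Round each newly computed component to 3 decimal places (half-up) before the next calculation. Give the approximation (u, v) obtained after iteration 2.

(-1.229, -2.371)

Iteration 1:
  u = (1 - (-4)·0.000) / (7) = 0.143
  v = (12 - (1)·0.000) / (-5) = -2.400
Iteration 2:
  u = (1 - (-4)·-2.400) / (7) = -1.229
  v = (12 - (1)·0.143) / (-5) = -2.371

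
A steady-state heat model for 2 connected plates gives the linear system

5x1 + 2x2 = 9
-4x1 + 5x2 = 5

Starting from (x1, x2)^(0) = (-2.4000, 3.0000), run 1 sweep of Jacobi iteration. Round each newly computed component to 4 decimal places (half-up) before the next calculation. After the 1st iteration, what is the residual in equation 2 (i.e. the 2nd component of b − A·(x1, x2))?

Iteration 1:
  x1 = (9 - (2)·3.0000) / (5) = 0.6000
  x2 = (5 - (-4)·-2.4000) / (5) = -0.9200
Residual b − A·x = (7.8400, 12.0000)

12.0000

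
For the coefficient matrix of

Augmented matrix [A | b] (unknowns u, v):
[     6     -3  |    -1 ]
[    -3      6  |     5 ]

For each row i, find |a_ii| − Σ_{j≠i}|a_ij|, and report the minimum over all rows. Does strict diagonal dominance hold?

row 1: |6| − (3) = 3
row 2: |6| − (3) = 3
minimum over rows = 3 → strictly diagonally dominant (convergence guaranteed)

3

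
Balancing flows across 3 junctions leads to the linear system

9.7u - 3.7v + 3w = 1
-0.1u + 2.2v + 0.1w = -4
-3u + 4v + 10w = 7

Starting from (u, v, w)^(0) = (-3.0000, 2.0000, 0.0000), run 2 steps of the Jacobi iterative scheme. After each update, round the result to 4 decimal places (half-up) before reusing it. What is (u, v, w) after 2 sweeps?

(-0.3332, -1.7334, 1.7416)

Iteration 1:
  u = (1 - (-3.7)·2.0000 - (3)·0.0000) / (9.7) = 0.8660
  v = (-4 - (-0.1)·-3.0000 - (0.1)·0.0000) / (2.2) = -1.9545
  w = (7 - (-3)·-3.0000 - (4)·2.0000) / (10) = -1.0000
Iteration 2:
  u = (1 - (-3.7)·-1.9545 - (3)·-1.0000) / (9.7) = -0.3332
  v = (-4 - (-0.1)·0.8660 - (0.1)·-1.0000) / (2.2) = -1.7334
  w = (7 - (-3)·0.8660 - (4)·-1.9545) / (10) = 1.7416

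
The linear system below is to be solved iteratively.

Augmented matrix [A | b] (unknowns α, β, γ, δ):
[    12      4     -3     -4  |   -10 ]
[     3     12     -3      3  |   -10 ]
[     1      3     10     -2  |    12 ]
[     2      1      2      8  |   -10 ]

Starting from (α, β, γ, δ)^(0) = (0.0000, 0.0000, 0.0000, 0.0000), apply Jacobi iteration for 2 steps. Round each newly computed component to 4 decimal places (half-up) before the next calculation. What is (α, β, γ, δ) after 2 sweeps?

Iteration 1:
  α = (-10 - (4)·0.0000 - (-3)·0.0000 - (-4)·0.0000) / (12) = -0.8333
  β = (-10 - (3)·0.0000 - (-3)·0.0000 - (3)·0.0000) / (12) = -0.8333
  γ = (12 - (1)·0.0000 - (3)·0.0000 - (-2)·0.0000) / (10) = 1.2000
  δ = (-10 - (2)·0.0000 - (1)·0.0000 - (2)·0.0000) / (8) = -1.2500
Iteration 2:
  α = (-10 - (4)·-0.8333 - (-3)·1.2000 - (-4)·-1.2500) / (12) = -0.6722
  β = (-10 - (3)·-0.8333 - (-3)·1.2000 - (3)·-1.2500) / (12) = -0.0125
  γ = (12 - (1)·-0.8333 - (3)·-0.8333 - (-2)·-1.2500) / (10) = 1.2833
  δ = (-10 - (2)·-0.8333 - (1)·-0.8333 - (2)·1.2000) / (8) = -1.2375

(-0.6722, -0.0125, 1.2833, -1.2375)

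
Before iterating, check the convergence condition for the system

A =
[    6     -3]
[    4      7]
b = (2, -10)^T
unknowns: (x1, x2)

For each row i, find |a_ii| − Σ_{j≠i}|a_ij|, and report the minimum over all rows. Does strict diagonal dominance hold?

row 1: |6| − (3) = 3
row 2: |7| − (4) = 3
minimum over rows = 3 → strictly diagonally dominant (convergence guaranteed)

3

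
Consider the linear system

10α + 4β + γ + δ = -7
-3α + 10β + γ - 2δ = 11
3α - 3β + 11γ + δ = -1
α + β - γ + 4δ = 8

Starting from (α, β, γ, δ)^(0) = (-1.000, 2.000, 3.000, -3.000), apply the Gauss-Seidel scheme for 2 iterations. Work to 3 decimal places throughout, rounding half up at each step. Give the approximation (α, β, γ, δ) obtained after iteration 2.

Iteration 1:
  α = (-7 - (4)·2.000 - (1)·3.000 - (1)·-3.000) / (10) = -1.500
  β = (11 - (-3)·-1.500 - (1)·3.000 - (-2)·-3.000) / (10) = -0.250
  γ = (-1 - (3)·-1.500 - (-3)·-0.250 - (1)·-3.000) / (11) = 0.523
  δ = (8 - (1)·-1.500 - (1)·-0.250 - (-1)·0.523) / (4) = 2.568
Iteration 2:
  α = (-7 - (4)·-0.250 - (1)·0.523 - (1)·2.568) / (10) = -0.909
  β = (11 - (-3)·-0.909 - (1)·0.523 - (-2)·2.568) / (10) = 1.289
  γ = (-1 - (3)·-0.909 - (-3)·1.289 - (1)·2.568) / (11) = 0.275
  δ = (8 - (1)·-0.909 - (1)·1.289 - (-1)·0.275) / (4) = 1.974

(-0.909, 1.289, 0.275, 1.974)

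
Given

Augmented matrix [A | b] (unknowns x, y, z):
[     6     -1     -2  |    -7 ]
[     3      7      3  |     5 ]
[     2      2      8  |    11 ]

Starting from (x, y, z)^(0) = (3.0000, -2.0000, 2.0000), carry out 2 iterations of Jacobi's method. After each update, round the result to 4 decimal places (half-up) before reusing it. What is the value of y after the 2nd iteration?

0.5893

Iteration 1:
  x = (-7 - (-1)·-2.0000 - (-2)·2.0000) / (6) = -0.8333
  y = (5 - (3)·3.0000 - (3)·2.0000) / (7) = -1.4286
  z = (11 - (2)·3.0000 - (2)·-2.0000) / (8) = 1.1250
Iteration 2:
  x = (-7 - (-1)·-1.4286 - (-2)·1.1250) / (6) = -1.0298
  y = (5 - (3)·-0.8333 - (3)·1.1250) / (7) = 0.5893
  z = (11 - (2)·-0.8333 - (2)·-1.4286) / (8) = 1.9405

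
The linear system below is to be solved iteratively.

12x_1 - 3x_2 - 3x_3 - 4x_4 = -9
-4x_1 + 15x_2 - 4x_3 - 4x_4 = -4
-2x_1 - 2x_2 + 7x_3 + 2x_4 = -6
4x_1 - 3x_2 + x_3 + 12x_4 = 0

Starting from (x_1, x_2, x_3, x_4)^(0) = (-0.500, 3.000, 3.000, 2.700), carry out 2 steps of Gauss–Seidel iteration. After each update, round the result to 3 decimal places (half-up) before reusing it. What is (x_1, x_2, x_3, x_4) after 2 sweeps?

(-0.519, -0.603, -1.157, 0.119)

Iteration 1:
  x_1 = (-9 - (-3)·3.000 - (-3)·3.000 - (-4)·2.700) / (12) = 1.650
  x_2 = (-4 - (-4)·1.650 - (-4)·3.000 - (-4)·2.700) / (15) = 1.693
  x_3 = (-6 - (-2)·1.650 - (-2)·1.693 - (2)·2.700) / (7) = -0.673
  x_4 = (0 - (4)·1.650 - (-3)·1.693 - (1)·-0.673) / (12) = -0.071
Iteration 2:
  x_1 = (-9 - (-3)·1.693 - (-3)·-0.673 - (-4)·-0.071) / (12) = -0.519
  x_2 = (-4 - (-4)·-0.519 - (-4)·-0.673 - (-4)·-0.071) / (15) = -0.603
  x_3 = (-6 - (-2)·-0.519 - (-2)·-0.603 - (2)·-0.071) / (7) = -1.157
  x_4 = (0 - (4)·-0.519 - (-3)·-0.603 - (1)·-1.157) / (12) = 0.119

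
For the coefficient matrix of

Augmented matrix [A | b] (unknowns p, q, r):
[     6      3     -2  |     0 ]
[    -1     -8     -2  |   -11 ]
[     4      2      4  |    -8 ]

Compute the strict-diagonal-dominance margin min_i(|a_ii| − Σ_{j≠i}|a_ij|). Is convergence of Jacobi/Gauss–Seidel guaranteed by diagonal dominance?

row 1: |6| − (3+2) = 1
row 2: |-8| − (1+2) = 5
row 3: |4| − (4+2) = -2
minimum over rows = -2 → not strictly diagonally dominant

-2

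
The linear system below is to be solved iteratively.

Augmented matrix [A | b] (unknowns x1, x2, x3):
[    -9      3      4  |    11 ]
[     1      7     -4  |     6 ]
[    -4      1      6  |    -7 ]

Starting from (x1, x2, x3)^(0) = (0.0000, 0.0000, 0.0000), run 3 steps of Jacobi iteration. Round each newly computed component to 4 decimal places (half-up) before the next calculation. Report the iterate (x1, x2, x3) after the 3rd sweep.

Iteration 1:
  x1 = (11 - (3)·0.0000 - (4)·0.0000) / (-9) = -1.2222
  x2 = (6 - (1)·0.0000 - (-4)·0.0000) / (7) = 0.8571
  x3 = (-7 - (-4)·0.0000 - (1)·0.0000) / (6) = -1.1667
Iteration 2:
  x1 = (11 - (3)·0.8571 - (4)·-1.1667) / (-9) = -1.4551
  x2 = (6 - (1)·-1.2222 - (-4)·-1.1667) / (7) = 0.3651
  x3 = (-7 - (-4)·-1.2222 - (1)·0.8571) / (6) = -2.1243
Iteration 3:
  x1 = (11 - (3)·0.3651 - (4)·-2.1243) / (-9) = -2.0447
  x2 = (6 - (1)·-1.4551 - (-4)·-2.1243) / (7) = -0.1489
  x3 = (-7 - (-4)·-1.4551 - (1)·0.3651) / (6) = -2.1976

(-2.0447, -0.1489, -2.1976)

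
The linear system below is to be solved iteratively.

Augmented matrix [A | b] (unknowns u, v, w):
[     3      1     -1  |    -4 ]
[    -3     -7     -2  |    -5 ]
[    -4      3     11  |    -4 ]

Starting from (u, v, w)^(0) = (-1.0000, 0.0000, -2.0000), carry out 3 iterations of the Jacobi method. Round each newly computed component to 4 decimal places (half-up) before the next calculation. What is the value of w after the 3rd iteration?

Iteration 1:
  u = (-4 - (1)·0.0000 - (-1)·-2.0000) / (3) = -2.0000
  v = (-5 - (-3)·-1.0000 - (-2)·-2.0000) / (-7) = 1.7143
  w = (-4 - (-4)·-1.0000 - (3)·0.0000) / (11) = -0.7273
Iteration 2:
  u = (-4 - (1)·1.7143 - (-1)·-0.7273) / (3) = -2.1472
  v = (-5 - (-3)·-2.0000 - (-2)·-0.7273) / (-7) = 1.7792
  w = (-4 - (-4)·-2.0000 - (3)·1.7143) / (11) = -1.5584
Iteration 3:
  u = (-4 - (1)·1.7792 - (-1)·-1.5584) / (3) = -2.4459
  v = (-5 - (-3)·-2.1472 - (-2)·-1.5584) / (-7) = 2.0798
  w = (-4 - (-4)·-2.1472 - (3)·1.7792) / (11) = -1.6297

-1.6297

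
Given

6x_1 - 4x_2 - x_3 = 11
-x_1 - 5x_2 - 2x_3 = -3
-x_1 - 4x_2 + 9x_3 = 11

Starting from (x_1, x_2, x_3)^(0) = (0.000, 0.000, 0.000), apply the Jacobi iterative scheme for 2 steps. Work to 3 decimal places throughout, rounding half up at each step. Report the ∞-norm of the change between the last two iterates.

0.855

Iteration 1:
  x_1 = (11 - (-4)·0.000 - (-1)·0.000) / (6) = 1.833
  x_2 = (-3 - (-1)·0.000 - (-2)·0.000) / (-5) = 0.600
  x_3 = (11 - (-1)·0.000 - (-4)·0.000) / (9) = 1.222
Iteration 2:
  x_1 = (11 - (-4)·0.600 - (-1)·1.222) / (6) = 2.437
  x_2 = (-3 - (-1)·1.833 - (-2)·1.222) / (-5) = -0.255
  x_3 = (11 - (-1)·1.833 - (-4)·0.600) / (9) = 1.693
Change: (0.604, -0.855, 0.471) → max |·| = 0.855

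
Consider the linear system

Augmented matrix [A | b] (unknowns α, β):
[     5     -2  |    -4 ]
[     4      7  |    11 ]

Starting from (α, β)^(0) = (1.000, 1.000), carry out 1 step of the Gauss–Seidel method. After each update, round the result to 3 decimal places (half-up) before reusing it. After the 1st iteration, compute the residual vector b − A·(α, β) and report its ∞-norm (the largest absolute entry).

Iteration 1:
  α = (-4 - (-2)·1.000) / (5) = -0.400
  β = (11 - (4)·-0.400) / (7) = 1.800
Residual b − A·x = (1.600, 0.000); ∞-norm = 1.600

1.600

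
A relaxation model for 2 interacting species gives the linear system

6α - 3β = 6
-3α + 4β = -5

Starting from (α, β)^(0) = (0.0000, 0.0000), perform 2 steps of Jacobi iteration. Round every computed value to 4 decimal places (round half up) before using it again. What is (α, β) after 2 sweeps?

(0.3750, -0.5000)

Iteration 1:
  α = (6 - (-3)·0.0000) / (6) = 1.0000
  β = (-5 - (-3)·0.0000) / (4) = -1.2500
Iteration 2:
  α = (6 - (-3)·-1.2500) / (6) = 0.3750
  β = (-5 - (-3)·1.0000) / (4) = -0.5000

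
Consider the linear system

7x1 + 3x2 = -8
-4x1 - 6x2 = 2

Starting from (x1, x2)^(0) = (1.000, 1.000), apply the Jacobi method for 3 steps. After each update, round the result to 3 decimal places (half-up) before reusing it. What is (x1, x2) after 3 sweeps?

Iteration 1:
  x1 = (-8 - (3)·1.000) / (7) = -1.571
  x2 = (2 - (-4)·1.000) / (-6) = -1.000
Iteration 2:
  x1 = (-8 - (3)·-1.000) / (7) = -0.714
  x2 = (2 - (-4)·-1.571) / (-6) = 0.714
Iteration 3:
  x1 = (-8 - (3)·0.714) / (7) = -1.449
  x2 = (2 - (-4)·-0.714) / (-6) = 0.143

(-1.449, 0.143)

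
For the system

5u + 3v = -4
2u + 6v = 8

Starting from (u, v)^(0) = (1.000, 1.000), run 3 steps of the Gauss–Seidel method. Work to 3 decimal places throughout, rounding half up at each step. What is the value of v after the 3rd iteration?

Iteration 1:
  u = (-4 - (3)·1.000) / (5) = -1.400
  v = (8 - (2)·-1.400) / (6) = 1.800
Iteration 2:
  u = (-4 - (3)·1.800) / (5) = -1.880
  v = (8 - (2)·-1.880) / (6) = 1.960
Iteration 3:
  u = (-4 - (3)·1.960) / (5) = -1.976
  v = (8 - (2)·-1.976) / (6) = 1.992

1.992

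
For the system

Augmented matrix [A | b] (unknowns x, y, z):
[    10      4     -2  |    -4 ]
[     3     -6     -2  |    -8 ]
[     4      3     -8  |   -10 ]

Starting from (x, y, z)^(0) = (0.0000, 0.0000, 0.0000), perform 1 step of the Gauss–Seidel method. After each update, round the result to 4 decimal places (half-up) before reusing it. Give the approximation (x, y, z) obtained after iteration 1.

(-0.4000, 1.1333, 1.4750)

Iteration 1:
  x = (-4 - (4)·0.0000 - (-2)·0.0000) / (10) = -0.4000
  y = (-8 - (3)·-0.4000 - (-2)·0.0000) / (-6) = 1.1333
  z = (-10 - (4)·-0.4000 - (3)·1.1333) / (-8) = 1.4750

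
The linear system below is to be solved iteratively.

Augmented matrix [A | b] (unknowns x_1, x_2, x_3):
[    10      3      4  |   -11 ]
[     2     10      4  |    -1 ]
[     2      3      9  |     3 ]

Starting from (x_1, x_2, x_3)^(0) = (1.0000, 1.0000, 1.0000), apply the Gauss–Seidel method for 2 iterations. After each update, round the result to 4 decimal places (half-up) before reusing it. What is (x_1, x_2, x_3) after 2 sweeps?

(-1.3700, -0.1380, 0.6838)

Iteration 1:
  x_1 = (-11 - (3)·1.0000 - (4)·1.0000) / (10) = -1.8000
  x_2 = (-1 - (2)·-1.8000 - (4)·1.0000) / (10) = -0.1400
  x_3 = (3 - (2)·-1.8000 - (3)·-0.1400) / (9) = 0.7800
Iteration 2:
  x_1 = (-11 - (3)·-0.1400 - (4)·0.7800) / (10) = -1.3700
  x_2 = (-1 - (2)·-1.3700 - (4)·0.7800) / (10) = -0.1380
  x_3 = (3 - (2)·-1.3700 - (3)·-0.1380) / (9) = 0.6838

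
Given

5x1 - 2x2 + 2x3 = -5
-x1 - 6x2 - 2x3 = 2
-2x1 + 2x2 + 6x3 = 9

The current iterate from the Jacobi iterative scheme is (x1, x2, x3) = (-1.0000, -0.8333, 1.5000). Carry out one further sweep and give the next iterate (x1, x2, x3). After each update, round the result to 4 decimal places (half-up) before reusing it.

(-1.9333, -0.6667, 1.4444)

One sweep:
  x1 = (-5 - (-2)·-0.8333 - (2)·1.5000) / (5) = -1.9333
  x2 = (2 - (-1)·-1.0000 - (-2)·1.5000) / (-6) = -0.6667
  x3 = (9 - (-2)·-1.0000 - (2)·-0.8333) / (6) = 1.4444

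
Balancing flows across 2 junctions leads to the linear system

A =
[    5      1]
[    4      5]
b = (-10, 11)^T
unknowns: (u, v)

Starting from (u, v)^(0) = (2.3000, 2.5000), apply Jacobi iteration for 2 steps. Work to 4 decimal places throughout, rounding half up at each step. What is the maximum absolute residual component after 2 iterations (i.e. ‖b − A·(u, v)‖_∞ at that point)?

Iteration 1:
  u = (-10 - (1)·2.5000) / (5) = -2.5000
  v = (11 - (4)·2.3000) / (5) = 0.3600
Iteration 2:
  u = (-10 - (1)·0.3600) / (5) = -2.0720
  v = (11 - (4)·-2.5000) / (5) = 4.2000
Residual b − A·x = (-3.8400, -1.7120); ∞-norm = 3.8400

3.8400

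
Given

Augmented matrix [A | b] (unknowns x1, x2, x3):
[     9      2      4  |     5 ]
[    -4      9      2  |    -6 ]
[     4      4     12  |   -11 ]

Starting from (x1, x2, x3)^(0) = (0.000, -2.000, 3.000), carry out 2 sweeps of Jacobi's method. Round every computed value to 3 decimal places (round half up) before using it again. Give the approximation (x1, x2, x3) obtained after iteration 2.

(0.963, -0.759, -0.361)

Iteration 1:
  x1 = (5 - (2)·-2.000 - (4)·3.000) / (9) = -0.333
  x2 = (-6 - (-4)·0.000 - (2)·3.000) / (9) = -1.333
  x3 = (-11 - (4)·0.000 - (4)·-2.000) / (12) = -0.250
Iteration 2:
  x1 = (5 - (2)·-1.333 - (4)·-0.250) / (9) = 0.963
  x2 = (-6 - (-4)·-0.333 - (2)·-0.250) / (9) = -0.759
  x3 = (-11 - (4)·-0.333 - (4)·-1.333) / (12) = -0.361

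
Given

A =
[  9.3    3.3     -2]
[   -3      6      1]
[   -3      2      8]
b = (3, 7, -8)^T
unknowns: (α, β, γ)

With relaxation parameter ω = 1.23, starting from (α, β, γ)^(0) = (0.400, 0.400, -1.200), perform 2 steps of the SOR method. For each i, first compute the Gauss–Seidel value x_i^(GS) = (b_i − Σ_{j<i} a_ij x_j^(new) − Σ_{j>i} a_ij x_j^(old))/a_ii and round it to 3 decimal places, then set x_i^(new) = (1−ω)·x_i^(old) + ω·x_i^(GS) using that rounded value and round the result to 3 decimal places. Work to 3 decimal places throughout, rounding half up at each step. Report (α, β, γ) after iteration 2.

(-0.599, 1.034, -1.480)

Iteration 1:
  α: GS value = (3 - (3.3)·0.400 - (-2)·-1.200) / (9.3) = -0.077;  α ← (1−ω)·0.400 + ω·-0.077 = -0.187
  β: GS value = (7 - (-3)·-0.187 - (1)·-1.200) / (6) = 1.273;  β ← (1−ω)·0.400 + ω·1.273 = 1.474
  γ: GS value = (-8 - (-3)·-0.187 - (2)·1.474) / (8) = -1.439;  γ ← (1−ω)·-1.200 + ω·-1.439 = -1.494
Iteration 2:
  α: GS value = (3 - (3.3)·1.474 - (-2)·-1.494) / (9.3) = -0.522;  α ← (1−ω)·-0.187 + ω·-0.522 = -0.599
  β: GS value = (7 - (-3)·-0.599 - (1)·-1.494) / (6) = 1.116;  β ← (1−ω)·1.474 + ω·1.116 = 1.034
  γ: GS value = (-8 - (-3)·-0.599 - (2)·1.034) / (8) = -1.483;  γ ← (1−ω)·-1.494 + ω·-1.483 = -1.480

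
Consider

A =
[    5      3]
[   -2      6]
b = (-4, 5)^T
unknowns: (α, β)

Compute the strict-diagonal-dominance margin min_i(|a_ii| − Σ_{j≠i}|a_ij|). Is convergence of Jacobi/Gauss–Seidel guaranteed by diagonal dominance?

2

row 1: |5| − (3) = 2
row 2: |6| − (2) = 4
minimum over rows = 2 → strictly diagonally dominant (convergence guaranteed)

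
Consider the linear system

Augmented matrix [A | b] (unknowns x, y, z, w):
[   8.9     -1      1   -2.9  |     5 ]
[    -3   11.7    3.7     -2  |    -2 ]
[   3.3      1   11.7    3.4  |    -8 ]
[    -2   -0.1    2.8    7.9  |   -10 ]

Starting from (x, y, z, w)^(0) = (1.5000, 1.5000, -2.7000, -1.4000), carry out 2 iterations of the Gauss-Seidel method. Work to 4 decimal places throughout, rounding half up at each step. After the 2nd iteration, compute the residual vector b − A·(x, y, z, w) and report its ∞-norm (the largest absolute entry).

Iteration 1:
  x = (5 - (-1)·1.5000 - (1)·-2.7000 - (-2.9)·-1.4000) / (8.9) = 0.5775
  y = (-2 - (-3)·0.5775 - (3.7)·-2.7000 - (-2)·-1.4000) / (11.7) = 0.5917
  z = (-8 - (3.3)·0.5775 - (1)·0.5917 - (3.4)·-1.4000) / (11.7) = -0.4904
  w = (-10 - (-2)·0.5775 - (-0.1)·0.5917 - (2.8)·-0.4904) / (7.9) = -0.9383
Iteration 2:
  x = (5 - (-1)·0.5917 - (1)·-0.4904 - (-2.9)·-0.9383) / (8.9) = 0.3776
  y = (-2 - (-3)·0.3776 - (3.7)·-0.4904 - (-2)·-0.9383) / (11.7) = -0.0794
  z = (-8 - (3.3)·0.3776 - (1)·-0.0794 - (3.4)·-0.9383) / (11.7) = -0.5108
  w = (-10 - (-2)·0.3776 - (-0.1)·-0.0794 - (2.8)·-0.5108) / (7.9) = -0.9902
Residual b − A·x = (-0.8008, -0.0287, 0.1764, 0.0001); ∞-norm = 0.8008

0.8008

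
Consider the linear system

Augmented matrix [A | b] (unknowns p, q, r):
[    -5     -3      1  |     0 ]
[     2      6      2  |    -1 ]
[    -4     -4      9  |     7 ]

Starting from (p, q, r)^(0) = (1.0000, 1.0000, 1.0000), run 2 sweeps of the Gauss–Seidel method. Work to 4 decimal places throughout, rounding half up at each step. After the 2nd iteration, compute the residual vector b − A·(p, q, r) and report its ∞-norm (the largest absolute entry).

0.5860

Iteration 1:
  p = (0 - (-3)·1.0000 - (1)·1.0000) / (-5) = -0.4000
  q = (-1 - (2)·-0.4000 - (2)·1.0000) / (6) = -0.3667
  r = (7 - (-4)·-0.4000 - (-4)·-0.3667) / (9) = 0.4370
Iteration 2:
  p = (0 - (-3)·-0.3667 - (1)·0.4370) / (-5) = 0.3074
  q = (-1 - (2)·0.3074 - (2)·0.4370) / (6) = -0.4148
  r = (7 - (-4)·0.3074 - (-4)·-0.4148) / (9) = 0.7300
Residual b − A·x = (-0.4374, -0.5860, 0.0004); ∞-norm = 0.5860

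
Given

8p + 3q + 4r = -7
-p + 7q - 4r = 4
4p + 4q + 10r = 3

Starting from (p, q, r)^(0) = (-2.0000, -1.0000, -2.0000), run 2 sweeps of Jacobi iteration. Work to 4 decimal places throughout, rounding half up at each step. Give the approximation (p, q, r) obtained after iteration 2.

Iteration 1:
  p = (-7 - (3)·-1.0000 - (4)·-2.0000) / (8) = 0.5000
  q = (4 - (-1)·-2.0000 - (-4)·-2.0000) / (7) = -0.8571
  r = (3 - (4)·-2.0000 - (4)·-1.0000) / (10) = 1.5000
Iteration 2:
  p = (-7 - (3)·-0.8571 - (4)·1.5000) / (8) = -1.3036
  q = (4 - (-1)·0.5000 - (-4)·1.5000) / (7) = 1.5000
  r = (3 - (4)·0.5000 - (4)·-0.8571) / (10) = 0.4428

(-1.3036, 1.5000, 0.4428)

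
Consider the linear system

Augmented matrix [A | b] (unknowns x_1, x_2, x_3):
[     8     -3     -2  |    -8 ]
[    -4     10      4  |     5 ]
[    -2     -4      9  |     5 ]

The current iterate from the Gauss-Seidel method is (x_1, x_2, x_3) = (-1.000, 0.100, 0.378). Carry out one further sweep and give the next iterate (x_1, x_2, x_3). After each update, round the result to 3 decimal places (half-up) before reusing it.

One sweep:
  x_1 = (-8 - (-3)·0.100 - (-2)·0.378) / (8) = -0.868
  x_2 = (5 - (-4)·-0.868 - (4)·0.378) / (10) = 0.002
  x_3 = (5 - (-2)·-0.868 - (-4)·0.002) / (9) = 0.364

(-0.868, 0.002, 0.364)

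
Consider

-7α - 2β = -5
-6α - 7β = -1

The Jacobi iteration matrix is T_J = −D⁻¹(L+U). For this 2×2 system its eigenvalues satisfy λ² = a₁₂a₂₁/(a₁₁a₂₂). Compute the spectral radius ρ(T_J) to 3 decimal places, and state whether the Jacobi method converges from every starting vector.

a₁₂a₂₁/(a₁₁a₂₂) = (-2)·(-6) / ((-7)·(-7)) = 0.244898
ρ = √|0.244898| = √0.244898 = 0.495
ρ < 1, so Jacobi converges

0.495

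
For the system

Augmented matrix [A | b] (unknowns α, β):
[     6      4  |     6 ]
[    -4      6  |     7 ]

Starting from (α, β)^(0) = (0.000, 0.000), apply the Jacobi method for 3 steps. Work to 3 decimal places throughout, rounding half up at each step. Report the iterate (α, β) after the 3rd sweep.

(-0.222, 1.315)

Iteration 1:
  α = (6 - (4)·0.000) / (6) = 1.000
  β = (7 - (-4)·0.000) / (6) = 1.167
Iteration 2:
  α = (6 - (4)·1.167) / (6) = 0.222
  β = (7 - (-4)·1.000) / (6) = 1.833
Iteration 3:
  α = (6 - (4)·1.833) / (6) = -0.222
  β = (7 - (-4)·0.222) / (6) = 1.315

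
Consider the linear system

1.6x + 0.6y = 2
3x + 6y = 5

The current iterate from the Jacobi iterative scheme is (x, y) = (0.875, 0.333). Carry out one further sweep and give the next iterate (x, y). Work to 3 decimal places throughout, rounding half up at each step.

(1.125, 0.396)

One sweep:
  x = (2 - (0.6)·0.333) / (1.6) = 1.125
  y = (5 - (3)·0.875) / (6) = 0.396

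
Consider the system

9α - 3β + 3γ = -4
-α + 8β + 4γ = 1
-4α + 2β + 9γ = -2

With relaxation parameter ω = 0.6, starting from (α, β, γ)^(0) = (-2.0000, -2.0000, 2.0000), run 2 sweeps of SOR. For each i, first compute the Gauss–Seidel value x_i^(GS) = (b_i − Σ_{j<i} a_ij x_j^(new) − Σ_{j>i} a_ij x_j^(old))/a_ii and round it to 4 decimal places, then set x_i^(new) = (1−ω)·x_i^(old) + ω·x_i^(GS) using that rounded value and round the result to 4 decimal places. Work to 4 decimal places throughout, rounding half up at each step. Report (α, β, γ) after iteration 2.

(-1.3792, -0.7237, -0.2590)

Iteration 1:
  α: GS value = (-4 - (-3)·-2.0000 - (3)·2.0000) / (9) = -1.7778;  α ← (1−ω)·-2.0000 + ω·-1.7778 = -1.8667
  β: GS value = (1 - (-1)·-1.8667 - (4)·2.0000) / (8) = -1.1083;  β ← (1−ω)·-2.0000 + ω·-1.1083 = -1.4650
  γ: GS value = (-2 - (-4)·-1.8667 - (2)·-1.4650) / (9) = -0.7263;  γ ← (1−ω)·2.0000 + ω·-0.7263 = 0.3642
Iteration 2:
  α: GS value = (-4 - (-3)·-1.4650 - (3)·0.3642) / (9) = -1.0542;  α ← (1−ω)·-1.8667 + ω·-1.0542 = -1.3792
  β: GS value = (1 - (-1)·-1.3792 - (4)·0.3642) / (8) = -0.2295;  β ← (1−ω)·-1.4650 + ω·-0.2295 = -0.7237
  γ: GS value = (-2 - (-4)·-1.3792 - (2)·-0.7237) / (9) = -0.6744;  γ ← (1−ω)·0.3642 + ω·-0.6744 = -0.2590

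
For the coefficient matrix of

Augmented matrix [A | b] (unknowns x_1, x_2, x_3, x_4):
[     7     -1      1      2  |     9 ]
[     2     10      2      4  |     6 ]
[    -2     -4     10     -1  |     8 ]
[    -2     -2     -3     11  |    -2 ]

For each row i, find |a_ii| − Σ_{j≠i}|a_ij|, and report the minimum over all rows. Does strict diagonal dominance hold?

row 1: |7| − (1+1+2) = 3
row 2: |10| − (2+2+4) = 2
row 3: |10| − (2+4+1) = 3
row 4: |11| − (2+2+3) = 4
minimum over rows = 2 → strictly diagonally dominant (convergence guaranteed)

2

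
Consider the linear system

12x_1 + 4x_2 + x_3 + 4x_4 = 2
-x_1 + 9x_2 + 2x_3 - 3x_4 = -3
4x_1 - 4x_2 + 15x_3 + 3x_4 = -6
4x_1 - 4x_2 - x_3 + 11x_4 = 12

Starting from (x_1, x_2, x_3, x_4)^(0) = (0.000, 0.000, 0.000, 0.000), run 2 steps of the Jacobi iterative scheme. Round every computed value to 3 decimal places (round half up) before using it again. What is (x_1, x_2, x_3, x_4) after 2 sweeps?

Iteration 1:
  x_1 = (2 - (4)·0.000 - (1)·0.000 - (4)·0.000) / (12) = 0.167
  x_2 = (-3 - (-1)·0.000 - (2)·0.000 - (-3)·0.000) / (9) = -0.333
  x_3 = (-6 - (4)·0.000 - (-4)·0.000 - (3)·0.000) / (15) = -0.400
  x_4 = (12 - (4)·0.000 - (-4)·0.000 - (-1)·0.000) / (11) = 1.091
Iteration 2:
  x_1 = (2 - (4)·-0.333 - (1)·-0.400 - (4)·1.091) / (12) = -0.053
  x_2 = (-3 - (-1)·0.167 - (2)·-0.400 - (-3)·1.091) / (9) = 0.138
  x_3 = (-6 - (4)·0.167 - (-4)·-0.333 - (3)·1.091) / (15) = -0.752
  x_4 = (12 - (4)·0.167 - (-4)·-0.333 - (-1)·-0.400) / (11) = 0.873

(-0.053, 0.138, -0.752, 0.873)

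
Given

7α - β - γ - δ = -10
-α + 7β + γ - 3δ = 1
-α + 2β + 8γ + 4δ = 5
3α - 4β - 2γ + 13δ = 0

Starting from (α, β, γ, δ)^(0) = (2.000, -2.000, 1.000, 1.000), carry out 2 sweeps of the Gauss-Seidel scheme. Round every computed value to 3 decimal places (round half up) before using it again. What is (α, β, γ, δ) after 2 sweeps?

(-1.358, 0.128, 0.232, 0.388)

Iteration 1:
  α = (-10 - (-1)·-2.000 - (-1)·1.000 - (-1)·1.000) / (7) = -1.429
  β = (1 - (-1)·-1.429 - (1)·1.000 - (-3)·1.000) / (7) = 0.224
  γ = (5 - (-1)·-1.429 - (2)·0.224 - (4)·1.000) / (8) = -0.110
  δ = (0 - (3)·-1.429 - (-4)·0.224 - (-2)·-0.110) / (13) = 0.382
Iteration 2:
  α = (-10 - (-1)·0.224 - (-1)·-0.110 - (-1)·0.382) / (7) = -1.358
  β = (1 - (-1)·-1.358 - (1)·-0.110 - (-3)·0.382) / (7) = 0.128
  γ = (5 - (-1)·-1.358 - (2)·0.128 - (4)·0.382) / (8) = 0.232
  δ = (0 - (3)·-1.358 - (-4)·0.128 - (-2)·0.232) / (13) = 0.388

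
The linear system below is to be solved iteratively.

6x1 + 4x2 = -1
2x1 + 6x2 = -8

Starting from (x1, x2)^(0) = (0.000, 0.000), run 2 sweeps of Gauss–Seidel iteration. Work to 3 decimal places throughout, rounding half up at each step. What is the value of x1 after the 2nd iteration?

Iteration 1:
  x1 = (-1 - (4)·0.000) / (6) = -0.167
  x2 = (-8 - (2)·-0.167) / (6) = -1.278
Iteration 2:
  x1 = (-1 - (4)·-1.278) / (6) = 0.685
  x2 = (-8 - (2)·0.685) / (6) = -1.562

0.685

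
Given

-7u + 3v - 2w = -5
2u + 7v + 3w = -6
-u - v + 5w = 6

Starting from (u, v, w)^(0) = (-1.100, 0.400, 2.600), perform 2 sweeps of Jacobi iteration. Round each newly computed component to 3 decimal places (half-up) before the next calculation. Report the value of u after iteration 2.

-0.299

Iteration 1:
  u = (-5 - (3)·0.400 - (-2)·2.600) / (-7) = 0.143
  v = (-6 - (2)·-1.100 - (3)·2.600) / (7) = -1.657
  w = (6 - (-1)·-1.100 - (-1)·0.400) / (5) = 1.060
Iteration 2:
  u = (-5 - (3)·-1.657 - (-2)·1.060) / (-7) = -0.299
  v = (-6 - (2)·0.143 - (3)·1.060) / (7) = -1.352
  w = (6 - (-1)·0.143 - (-1)·-1.657) / (5) = 0.897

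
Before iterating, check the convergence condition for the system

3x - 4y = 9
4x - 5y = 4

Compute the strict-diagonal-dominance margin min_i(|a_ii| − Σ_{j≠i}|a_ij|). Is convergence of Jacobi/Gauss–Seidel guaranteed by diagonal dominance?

-1

row 1: |3| − (4) = -1
row 2: |-5| − (4) = 1
minimum over rows = -1 → not strictly diagonally dominant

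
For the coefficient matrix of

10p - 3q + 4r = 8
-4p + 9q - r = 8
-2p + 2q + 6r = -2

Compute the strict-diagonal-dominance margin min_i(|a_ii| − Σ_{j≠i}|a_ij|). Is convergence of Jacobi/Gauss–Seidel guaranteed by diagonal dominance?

2

row 1: |10| − (3+4) = 3
row 2: |9| − (4+1) = 4
row 3: |6| − (2+2) = 2
minimum over rows = 2 → strictly diagonally dominant (convergence guaranteed)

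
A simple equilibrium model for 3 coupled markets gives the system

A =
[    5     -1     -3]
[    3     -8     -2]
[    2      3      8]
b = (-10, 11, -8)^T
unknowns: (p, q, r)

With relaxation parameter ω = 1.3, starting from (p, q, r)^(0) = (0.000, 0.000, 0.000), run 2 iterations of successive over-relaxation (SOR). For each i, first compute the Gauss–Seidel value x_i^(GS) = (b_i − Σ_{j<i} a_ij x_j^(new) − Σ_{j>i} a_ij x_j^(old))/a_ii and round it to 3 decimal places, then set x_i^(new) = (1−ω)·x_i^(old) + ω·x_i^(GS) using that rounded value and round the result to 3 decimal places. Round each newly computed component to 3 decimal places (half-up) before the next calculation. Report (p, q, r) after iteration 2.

(-1.807, -2.088, -0.005)

Iteration 1:
  p: GS value = (-10 - (-1)·0.000 - (-3)·0.000) / (5) = -2.000;  p ← (1−ω)·0.000 + ω·-2.000 = -2.600
  q: GS value = (11 - (3)·-2.600 - (-2)·0.000) / (-8) = -2.350;  q ← (1−ω)·0.000 + ω·-2.350 = -3.055
  r: GS value = (-8 - (2)·-2.600 - (3)·-3.055) / (8) = 0.796;  r ← (1−ω)·0.000 + ω·0.796 = 1.035
Iteration 2:
  p: GS value = (-10 - (-1)·-3.055 - (-3)·1.035) / (5) = -1.990;  p ← (1−ω)·-2.600 + ω·-1.990 = -1.807
  q: GS value = (11 - (3)·-1.807 - (-2)·1.035) / (-8) = -2.311;  q ← (1−ω)·-3.055 + ω·-2.311 = -2.088
  r: GS value = (-8 - (2)·-1.807 - (3)·-2.088) / (8) = 0.235;  r ← (1−ω)·1.035 + ω·0.235 = -0.005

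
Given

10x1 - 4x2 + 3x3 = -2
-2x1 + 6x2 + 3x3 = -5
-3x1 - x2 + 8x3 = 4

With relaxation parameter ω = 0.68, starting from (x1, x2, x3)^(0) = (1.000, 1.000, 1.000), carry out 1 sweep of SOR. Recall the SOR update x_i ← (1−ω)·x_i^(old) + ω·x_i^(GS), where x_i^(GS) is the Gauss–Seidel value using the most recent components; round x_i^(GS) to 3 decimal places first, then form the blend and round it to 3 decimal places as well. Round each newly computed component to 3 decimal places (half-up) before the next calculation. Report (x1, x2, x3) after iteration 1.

(0.252, -0.529, 0.679)

Iteration 1:
  x1: GS value = (-2 - (-4)·1.000 - (3)·1.000) / (10) = -0.100;  x1 ← (1−ω)·1.000 + ω·-0.100 = 0.252
  x2: GS value = (-5 - (-2)·0.252 - (3)·1.000) / (6) = -1.249;  x2 ← (1−ω)·1.000 + ω·-1.249 = -0.529
  x3: GS value = (4 - (-3)·0.252 - (-1)·-0.529) / (8) = 0.528;  x3 ← (1−ω)·1.000 + ω·0.528 = 0.679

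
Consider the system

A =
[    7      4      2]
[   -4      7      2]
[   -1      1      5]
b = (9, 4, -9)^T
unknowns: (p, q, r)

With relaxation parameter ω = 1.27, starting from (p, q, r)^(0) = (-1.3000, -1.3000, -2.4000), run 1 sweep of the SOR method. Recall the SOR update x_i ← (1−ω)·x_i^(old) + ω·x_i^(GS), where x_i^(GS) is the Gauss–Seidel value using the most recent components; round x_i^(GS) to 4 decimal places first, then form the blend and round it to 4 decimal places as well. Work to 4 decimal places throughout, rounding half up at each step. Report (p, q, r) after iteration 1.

(3.7982, 4.7039, -1.8680)

Iteration 1:
  p: GS value = (9 - (4)·-1.3000 - (2)·-2.4000) / (7) = 2.7143;  p ← (1−ω)·-1.3000 + ω·2.7143 = 3.7982
  q: GS value = (4 - (-4)·3.7982 - (2)·-2.4000) / (7) = 3.4275;  q ← (1−ω)·-1.3000 + ω·3.4275 = 4.7039
  r: GS value = (-9 - (-1)·3.7982 - (1)·4.7039) / (5) = -1.9811;  r ← (1−ω)·-2.4000 + ω·-1.9811 = -1.8680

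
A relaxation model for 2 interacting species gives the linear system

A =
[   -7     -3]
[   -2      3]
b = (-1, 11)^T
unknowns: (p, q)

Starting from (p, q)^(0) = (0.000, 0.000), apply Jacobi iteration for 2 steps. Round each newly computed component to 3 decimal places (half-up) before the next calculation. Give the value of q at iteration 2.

3.762

Iteration 1:
  p = (-1 - (-3)·0.000) / (-7) = 0.143
  q = (11 - (-2)·0.000) / (3) = 3.667
Iteration 2:
  p = (-1 - (-3)·3.667) / (-7) = -1.429
  q = (11 - (-2)·0.143) / (3) = 3.762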